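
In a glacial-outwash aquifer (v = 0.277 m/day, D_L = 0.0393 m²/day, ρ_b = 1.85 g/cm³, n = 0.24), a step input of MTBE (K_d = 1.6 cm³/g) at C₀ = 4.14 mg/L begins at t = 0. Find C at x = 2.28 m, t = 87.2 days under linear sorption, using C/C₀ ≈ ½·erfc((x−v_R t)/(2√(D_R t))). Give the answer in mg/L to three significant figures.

1.06 mg/L

Retardation factor R = 1 + ρ_b·K_d/n = 1 + 1.85 × 1.6/0.24 = 13.33.
Sorption retards both mechanisms: v_R = v/R = 0.02078 m/day, D_R = D/R = 0.002948 m²/day.
v_R·t = 0.02078 × 87.2 = 1.812016 m; 2√(D_R t) = 1.014 m; argument = (2.28 − 1.812016)/1.014 = 0.4615.
C = C₀ × ½·erfc(0.4615) = 4.14 × 0.2570 = 1.06 mg/L.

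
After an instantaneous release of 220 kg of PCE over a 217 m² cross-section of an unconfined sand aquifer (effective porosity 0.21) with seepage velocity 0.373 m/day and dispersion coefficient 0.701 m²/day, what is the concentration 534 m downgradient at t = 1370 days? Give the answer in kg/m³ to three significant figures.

0.0383 kg/m³

For an instantaneous plane source, C(x,t) = M/(n_e·A·√(4πDt)) · exp(−(x−vt)²/(4Dt)), with n_e·A the pore (flow) area.
Plume center vt = 0.373 × 1370 = 511.01 m, so the well at 534 m is 22.99 m downgradient of the peak.
√(4πDt) = 109.9 m, giving peak height M/(n_e·A·√(4πDt)) = 220/(0.21 × 217 × 109.9) = 0.04393 kg/m³.
(x−vt)²/(4Dt) = (22.99)²/(4 × 0.701 × 1370) = 0.1376; exp(−0.1376) = 0.8714.
C = 0.04393 × 0.8714 = 0.0383 kg/m³.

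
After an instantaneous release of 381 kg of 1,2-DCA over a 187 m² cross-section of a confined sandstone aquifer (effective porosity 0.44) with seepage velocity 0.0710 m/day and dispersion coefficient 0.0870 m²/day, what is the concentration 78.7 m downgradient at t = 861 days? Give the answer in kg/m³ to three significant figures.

0.0539 kg/m³

For an instantaneous plane source, C(x,t) = M/(n_e·A·√(4πDt)) · exp(−(x−vt)²/(4Dt)), with n_e·A the pore (flow) area.
Plume center vt = 0.0710 × 861 = 61.131 m, so the well at 78.7 m is 17.569 m downgradient of the peak.
√(4πDt) = 30.68 m, giving peak height M/(n_e·A·√(4πDt)) = 381/(0.44 × 187 × 30.68) = 0.1509 kg/m³.
(x−vt)²/(4Dt) = (17.569)²/(4 × 0.0870 × 861) = 1.030; exp(−1.030) = 0.3570.
C = 0.1509 × 0.3570 = 0.0539 kg/m³.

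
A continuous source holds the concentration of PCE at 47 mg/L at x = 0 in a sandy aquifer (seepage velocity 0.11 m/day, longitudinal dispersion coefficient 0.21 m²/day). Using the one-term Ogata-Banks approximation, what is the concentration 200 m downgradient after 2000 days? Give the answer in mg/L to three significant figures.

For a continuous step input, C/C₀ ≈ ½·erfc((x−vt)/(2√(Dt))).
vt = 0.11 × 2000 = 220 m and 2√(Dt) = 2√(0.21 × 2000) = 40.99 m.
Argument (x−vt)/(2√(Dt)) = (200 − 220)/40.99 = -0.4879; ½·erfc(-0.4879) = 0.7549.
C = 47 × 0.7549 = 35.5 mg/L.

35.5 mg/L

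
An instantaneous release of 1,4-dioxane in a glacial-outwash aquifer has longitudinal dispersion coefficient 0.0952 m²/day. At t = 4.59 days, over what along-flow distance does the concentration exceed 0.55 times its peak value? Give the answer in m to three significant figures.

2.04 m

The plume is Gaussian with σ = √(2Dt) = √(2 × 0.0952 × 4.59) = 0.9348 m.
C/C_peak = exp(−Δx²/(2σ²)) = 0.55 ⇒ Δx = σ·√(−2 ln 0.55) = 0.9348 × 1.093 = 1.022 m.
Width = 2Δx = 2.04 m.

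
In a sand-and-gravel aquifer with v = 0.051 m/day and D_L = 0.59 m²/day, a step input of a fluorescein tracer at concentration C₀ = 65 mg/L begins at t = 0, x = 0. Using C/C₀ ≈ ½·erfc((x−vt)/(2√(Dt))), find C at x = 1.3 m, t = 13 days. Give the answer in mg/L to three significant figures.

For a continuous step input, C/C₀ ≈ ½·erfc((x−vt)/(2√(Dt))).
vt = 0.051 × 13 = 0.663 m and 2√(Dt) = 2√(0.59 × 13) = 5.539 m.
Argument (x−vt)/(2√(Dt)) = (1.3 − 0.663)/5.539 = 0.1150; ½·erfc(0.1150) = 0.4354.
C = 65 × 0.4354 = 28.3 mg/L.

28.3 mg/L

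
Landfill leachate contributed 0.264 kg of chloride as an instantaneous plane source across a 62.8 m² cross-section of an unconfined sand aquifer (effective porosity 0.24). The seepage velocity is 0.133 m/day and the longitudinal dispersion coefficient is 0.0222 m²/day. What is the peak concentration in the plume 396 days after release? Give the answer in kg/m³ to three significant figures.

The peak of an instantaneous 1D plume sits at x = vt; there the Gaussian factor is 1 and C_max = M/(n_e·A·√(4πDt)), where n_e·A is the pore area the mass is dissolved in.
√(4πDt) = √(4π × 0.0222 × 396) = 10.51 m, so C_max = 0.264/(0.24 × 62.8 × 10.51) = 0.00167 kg/m³.

0.00167 kg/m³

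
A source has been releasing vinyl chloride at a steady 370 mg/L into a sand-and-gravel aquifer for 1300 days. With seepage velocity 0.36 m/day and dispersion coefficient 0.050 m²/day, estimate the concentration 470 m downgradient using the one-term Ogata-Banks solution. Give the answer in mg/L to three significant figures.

For a continuous step input, C/C₀ ≈ ½·erfc((x−vt)/(2√(Dt))).
vt = 0.36 × 1300 = 468 m and 2√(Dt) = 2√(0.050 × 1300) = 16.12 m.
Argument (x−vt)/(2√(Dt)) = (470 − 468)/16.12 = 0.1241; ½·erfc(0.1241) = 0.4303.
C = 370 × 0.4303 = 159 mg/L.

159 mg/L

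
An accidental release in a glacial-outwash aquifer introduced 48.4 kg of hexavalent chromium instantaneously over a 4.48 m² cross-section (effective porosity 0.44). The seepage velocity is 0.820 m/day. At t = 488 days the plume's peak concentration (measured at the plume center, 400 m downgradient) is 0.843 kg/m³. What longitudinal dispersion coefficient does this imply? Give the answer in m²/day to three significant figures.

0.138 m²/day

At the plume center C_max = M/(n_e·A·√(4πDt)), so D = M²/(4πt·(n_e·A·C_max)²).
n_e·A·C_max = 0.44 × 4.48 × 0.843 = 1.662 kg/m.
D = 48.4²/(4π × 488 × 1.662²) = 0.138 m²/day.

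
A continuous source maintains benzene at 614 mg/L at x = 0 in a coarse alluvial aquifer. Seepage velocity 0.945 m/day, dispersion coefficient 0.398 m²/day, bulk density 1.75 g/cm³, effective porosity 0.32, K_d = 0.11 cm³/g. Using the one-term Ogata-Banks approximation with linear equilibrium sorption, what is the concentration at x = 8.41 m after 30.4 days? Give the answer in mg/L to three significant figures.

Retardation factor R = 1 + ρ_b·K_d/n = 1 + 1.75 × 0.11/0.32 = 1.602.
Sorption retards both mechanisms: v_R = v/R = 0.5899 m/day, D_R = D/R = 0.2484 m²/day.
v_R·t = 0.5899 × 30.4 = 17.93296 m; 2√(D_R t) = 5.496 m; argument = (8.41 − 17.93296)/5.496 = -1.733.
C = C₀ × ½·erfc(-1.733) = 614 × 0.9929 = 610 mg/L.

610 mg/L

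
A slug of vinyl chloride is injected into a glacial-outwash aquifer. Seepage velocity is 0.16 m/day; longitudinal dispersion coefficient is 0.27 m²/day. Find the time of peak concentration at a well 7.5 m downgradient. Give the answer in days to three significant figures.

For the 1D instantaneous-source solution, setting ∂C/∂t = 0 at fixed x gives v²t² + 2Dt − x² = 0, so t = (√(D² + v²x²) − D)/v².
√(D² + v²x²) = √(0.27² + 0.16² × 7.5²) = 1.230; v² = 0.0256.
t = (1.230 − 0.27)/0.0256 = 37.5 days (vs. the pure-advection estimate x/v = 46.9 d).

37.5 days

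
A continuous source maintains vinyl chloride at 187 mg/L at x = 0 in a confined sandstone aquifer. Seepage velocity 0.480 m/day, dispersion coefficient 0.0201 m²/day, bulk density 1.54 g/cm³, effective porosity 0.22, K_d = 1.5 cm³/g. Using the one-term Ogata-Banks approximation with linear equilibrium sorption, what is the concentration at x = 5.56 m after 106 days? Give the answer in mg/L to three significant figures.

Retardation factor R = 1 + ρ_b·K_d/n = 1 + 1.54 × 1.5/0.22 = 11.50.
Sorption retards both mechanisms: v_R = v/R = 0.04174 m/day, D_R = D/R = 0.001748 m²/day.
v_R·t = 0.04174 × 106 = 4.42444 m; 2√(D_R t) = 0.8609 m; argument = (5.56 − 4.42444)/0.8609 = 1.319.
C = C₀ × ½·erfc(1.319) = 187 × 0.03107 = 5.81 mg/L.

5.81 mg/L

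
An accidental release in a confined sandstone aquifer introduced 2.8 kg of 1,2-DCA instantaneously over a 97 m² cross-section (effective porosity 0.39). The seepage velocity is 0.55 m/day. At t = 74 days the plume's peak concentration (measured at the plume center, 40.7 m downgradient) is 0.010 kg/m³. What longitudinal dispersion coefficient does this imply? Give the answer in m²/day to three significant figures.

0.0589 m²/day

At the plume center C_max = M/(n_e·A·√(4πDt)), so D = M²/(4πt·(n_e·A·C_max)²).
n_e·A·C_max = 0.39 × 97 × 0.010 = 0.3783 kg/m.
D = 2.8²/(4π × 74 × 0.3783²) = 0.0589 m²/day.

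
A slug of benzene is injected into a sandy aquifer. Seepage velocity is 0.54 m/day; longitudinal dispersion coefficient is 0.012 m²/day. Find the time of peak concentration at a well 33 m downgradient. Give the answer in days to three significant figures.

61.1 days

For the 1D instantaneous-source solution, setting ∂C/∂t = 0 at fixed x gives v²t² + 2Dt − x² = 0, so t = (√(D² + v²x²) − D)/v².
√(D² + v²x²) = √(0.012² + 0.54² × 33²) = 17.82; v² = 0.2916.
t = (17.82 − 0.012)/0.2916 = 61.1 days (vs. the pure-advection estimate x/v = 61.1 d).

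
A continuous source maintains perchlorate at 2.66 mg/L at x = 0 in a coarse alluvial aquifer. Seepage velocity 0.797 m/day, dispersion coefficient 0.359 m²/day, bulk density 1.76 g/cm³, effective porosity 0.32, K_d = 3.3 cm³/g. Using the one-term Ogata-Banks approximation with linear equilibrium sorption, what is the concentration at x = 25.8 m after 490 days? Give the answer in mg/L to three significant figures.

0.276 mg/L

Retardation factor R = 1 + ρ_b·K_d/n = 1 + 1.76 × 3.3/0.32 = 19.15.
Sorption retards both mechanisms: v_R = v/R = 0.04162 m/day, D_R = D/R = 0.01875 m²/day.
v_R·t = 0.04162 × 490 = 20.3938 m; 2√(D_R t) = 6.062 m; argument = (25.8 − 20.3938)/6.062 = 0.8918.
C = C₀ × ½·erfc(0.8918) = 2.66 × 0.1036 = 0.276 mg/L.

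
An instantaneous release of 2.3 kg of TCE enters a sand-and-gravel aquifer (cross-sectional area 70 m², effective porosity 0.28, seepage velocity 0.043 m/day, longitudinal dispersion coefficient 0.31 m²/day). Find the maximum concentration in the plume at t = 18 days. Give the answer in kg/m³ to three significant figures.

0.0140 kg/m³

The peak of an instantaneous 1D plume sits at x = vt; there the Gaussian factor is 1 and C_max = M/(n_e·A·√(4πDt)), where n_e·A is the pore area the mass is dissolved in.
√(4πDt) = √(4π × 0.31 × 18) = 8.374 m, so C_max = 2.3/(0.28 × 70 × 8.374) = 0.0140 kg/m³.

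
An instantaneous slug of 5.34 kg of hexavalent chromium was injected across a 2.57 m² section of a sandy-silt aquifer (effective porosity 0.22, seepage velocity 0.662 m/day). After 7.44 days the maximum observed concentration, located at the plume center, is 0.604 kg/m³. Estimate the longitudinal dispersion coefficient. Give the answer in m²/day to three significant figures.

2.62 m²/day

At the plume center C_max = M/(n_e·A·√(4πDt)), so D = M²/(4πt·(n_e·A·C_max)²).
n_e·A·C_max = 0.22 × 2.57 × 0.604 = 0.3415 kg/m.
D = 5.34²/(4π × 7.44 × 0.3415²) = 2.62 m²/day.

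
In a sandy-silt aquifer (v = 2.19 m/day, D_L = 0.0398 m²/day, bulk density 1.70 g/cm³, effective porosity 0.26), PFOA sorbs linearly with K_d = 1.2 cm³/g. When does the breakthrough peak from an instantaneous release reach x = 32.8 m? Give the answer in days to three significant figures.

132 days

Retardation factor R = 1 + ρ_b·K_d/n = 1 + 1.70 × 1.2/0.26 = 8.846.
Sorption retards both mechanisms: v_R = v/R = 0.2476 m/day, D_R = D/R = 0.004499 m²/day.
Peak time from v_R²t² + 2D_R t − x² = 0: t = (√(D_R² + v_R²x²) − D_R)/v_R².
√(D_R² + v_R²x²) = √(0.004499² + 0.2476² × 32.8²) = 8.121; v_R² = 0.06131.
t = (8.121 − 0.004499)/0.06131 = 132 days.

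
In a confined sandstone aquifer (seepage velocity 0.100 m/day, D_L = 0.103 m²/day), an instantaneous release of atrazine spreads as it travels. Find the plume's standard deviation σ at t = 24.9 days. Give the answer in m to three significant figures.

Dispersive spreading gives a Gaussian with σ² = 2Dt; advection only shifts the center.
σ = √(2 × 0.103 × 24.9) = 2.26 m.

2.26 m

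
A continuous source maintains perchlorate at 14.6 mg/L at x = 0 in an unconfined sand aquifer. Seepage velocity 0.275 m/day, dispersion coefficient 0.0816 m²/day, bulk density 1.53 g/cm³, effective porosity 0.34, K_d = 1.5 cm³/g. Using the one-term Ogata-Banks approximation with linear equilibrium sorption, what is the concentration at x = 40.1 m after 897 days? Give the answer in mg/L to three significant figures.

0.416 mg/L

Retardation factor R = 1 + ρ_b·K_d/n = 1 + 1.53 × 1.5/0.34 = 7.750.
Sorption retards both mechanisms: v_R = v/R = 0.03548 m/day, D_R = D/R = 0.01053 m²/day.
v_R·t = 0.03548 × 897 = 31.82556 m; 2√(D_R t) = 6.147 m; argument = (40.1 − 31.82556)/6.147 = 1.346.
C = C₀ × ½·erfc(1.346) = 14.6 × 0.02849 = 0.416 mg/L.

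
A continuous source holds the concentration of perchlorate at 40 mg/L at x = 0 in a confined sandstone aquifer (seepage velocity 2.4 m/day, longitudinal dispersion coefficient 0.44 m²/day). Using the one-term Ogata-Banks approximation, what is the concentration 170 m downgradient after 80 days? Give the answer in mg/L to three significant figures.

39.8 mg/L

For a continuous step input, C/C₀ ≈ ½·erfc((x−vt)/(2√(Dt))).
vt = 2.4 × 80 = 192 m and 2√(Dt) = 2√(0.44 × 80) = 11.87 m.
Argument (x−vt)/(2√(Dt)) = (170 − 192)/11.87 = -1.853; ½·erfc(-1.853) = 0.9956.
C = 40 × 0.9956 = 39.8 mg/L.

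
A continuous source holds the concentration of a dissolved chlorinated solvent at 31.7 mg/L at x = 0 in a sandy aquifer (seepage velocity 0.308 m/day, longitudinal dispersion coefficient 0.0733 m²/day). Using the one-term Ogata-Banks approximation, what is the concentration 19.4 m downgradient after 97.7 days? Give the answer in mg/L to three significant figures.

For a continuous step input, C/C₀ ≈ ½·erfc((x−vt)/(2√(Dt))).
vt = 0.308 × 97.7 = 30.0916 m and 2√(Dt) = 2√(0.0733 × 97.7) = 5.352 m.
Argument (x−vt)/(2√(Dt)) = (19.4 − 30.0916)/5.352 = -1.998; ½·erfc(-1.998) = 0.9976.
C = 31.7 × 0.9976 = 31.6 mg/L.

31.6 mg/L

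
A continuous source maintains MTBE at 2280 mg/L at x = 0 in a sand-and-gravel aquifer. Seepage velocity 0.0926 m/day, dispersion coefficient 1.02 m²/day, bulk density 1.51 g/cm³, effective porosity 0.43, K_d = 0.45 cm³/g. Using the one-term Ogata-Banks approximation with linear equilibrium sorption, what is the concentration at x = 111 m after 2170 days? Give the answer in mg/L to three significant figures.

Retardation factor R = 1 + ρ_b·K_d/n = 1 + 1.51 × 0.45/0.43 = 2.580.
Sorption retards both mechanisms: v_R = v/R = 0.03589 m/day, D_R = D/R = 0.3953 m²/day.
v_R·t = 0.03589 × 2170 = 77.8813 m; 2√(D_R t) = 58.58 m; argument = (111 − 77.8813)/58.58 = 0.5654.
C = C₀ × ½·erfc(0.5654) = 2280 × 0.2120 = 483 mg/L.

483 mg/L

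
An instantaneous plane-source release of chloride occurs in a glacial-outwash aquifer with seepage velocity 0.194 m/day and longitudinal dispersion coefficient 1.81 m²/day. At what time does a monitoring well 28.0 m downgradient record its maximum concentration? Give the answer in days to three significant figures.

104 days

For the 1D instantaneous-source solution, setting ∂C/∂t = 0 at fixed x gives v²t² + 2Dt − x² = 0, so t = (√(D² + v²x²) − D)/v².
√(D² + v²x²) = √(1.81² + 0.194² × 28.0²) = 5.726; v² = 0.037636.
t = (5.726 − 1.81)/0.037636 = 104 days (vs. the pure-advection estimate x/v = 144 d).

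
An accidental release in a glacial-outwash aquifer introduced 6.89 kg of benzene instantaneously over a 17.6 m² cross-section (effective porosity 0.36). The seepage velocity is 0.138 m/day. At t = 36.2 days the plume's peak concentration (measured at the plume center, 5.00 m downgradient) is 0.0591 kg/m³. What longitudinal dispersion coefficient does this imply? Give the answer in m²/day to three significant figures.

0.744 m²/day

At the plume center C_max = M/(n_e·A·√(4πDt)), so D = M²/(4πt·(n_e·A·C_max)²).
n_e·A·C_max = 0.36 × 17.6 × 0.0591 = 0.3745 kg/m.
D = 6.89²/(4π × 36.2 × 0.3745²) = 0.744 m²/day.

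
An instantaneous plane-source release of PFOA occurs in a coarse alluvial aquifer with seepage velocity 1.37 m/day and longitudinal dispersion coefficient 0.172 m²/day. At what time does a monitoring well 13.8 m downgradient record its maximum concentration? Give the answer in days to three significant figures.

For the 1D instantaneous-source solution, setting ∂C/∂t = 0 at fixed x gives v²t² + 2Dt − x² = 0, so t = (√(D² + v²x²) − D)/v².
√(D² + v²x²) = √(0.172² + 1.37² × 13.8²) = 18.91; v² = 1.8769.
t = (18.91 − 0.172)/1.8769 = 9.98 days (vs. the pure-advection estimate x/v = 10.1 d).

9.98 days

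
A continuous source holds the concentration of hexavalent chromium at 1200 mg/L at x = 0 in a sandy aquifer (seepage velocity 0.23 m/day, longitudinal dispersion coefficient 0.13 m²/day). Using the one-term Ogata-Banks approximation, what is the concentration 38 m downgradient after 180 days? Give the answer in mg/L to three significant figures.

For a continuous step input, C/C₀ ≈ ½·erfc((x−vt)/(2√(Dt))).
vt = 0.23 × 180 = 41.4 m and 2√(Dt) = 2√(0.13 × 180) = 9.675 m.
Argument (x−vt)/(2√(Dt)) = (38 − 41.4)/9.675 = -0.3514; ½·erfc(-0.3514) = 0.6904.
C = 1200 × 0.6904 = 828 mg/L.

828 mg/L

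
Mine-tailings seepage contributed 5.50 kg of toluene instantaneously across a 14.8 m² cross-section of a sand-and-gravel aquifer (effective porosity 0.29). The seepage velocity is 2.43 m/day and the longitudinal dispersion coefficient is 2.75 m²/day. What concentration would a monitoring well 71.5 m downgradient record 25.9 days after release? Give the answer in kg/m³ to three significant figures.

0.0331 kg/m³

For an instantaneous plane source, C(x,t) = M/(n_e·A·√(4πDt)) · exp(−(x−vt)²/(4Dt)), with n_e·A the pore (flow) area.
Plume center vt = 2.43 × 25.9 = 62.937 m, so the well at 71.5 m is 8.563 m downgradient of the peak.
√(4πDt) = 29.92 m, giving peak height M/(n_e·A·√(4πDt)) = 5.50/(0.29 × 14.8 × 29.92) = 0.04283 kg/m³.
(x−vt)²/(4Dt) = (8.563)²/(4 × 2.75 × 25.9) = 0.2574; exp(−0.2574) = 0.7731.
C = 0.04283 × 0.7731 = 0.0331 kg/m³.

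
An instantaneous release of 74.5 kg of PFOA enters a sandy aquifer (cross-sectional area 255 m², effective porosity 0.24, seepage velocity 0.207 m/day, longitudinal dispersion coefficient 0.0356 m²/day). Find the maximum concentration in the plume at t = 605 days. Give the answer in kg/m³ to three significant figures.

0.0740 kg/m³

The peak of an instantaneous 1D plume sits at x = vt; there the Gaussian factor is 1 and C_max = M/(n_e·A·√(4πDt)), where n_e·A is the pore area the mass is dissolved in.
√(4πDt) = √(4π × 0.0356 × 605) = 16.45 m, so C_max = 74.5/(0.24 × 255 × 16.45) = 0.0740 kg/m³.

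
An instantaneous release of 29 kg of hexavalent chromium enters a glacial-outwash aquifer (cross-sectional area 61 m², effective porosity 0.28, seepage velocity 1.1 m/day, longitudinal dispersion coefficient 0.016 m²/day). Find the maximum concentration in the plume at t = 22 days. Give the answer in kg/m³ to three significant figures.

0.807 kg/m³

The peak of an instantaneous 1D plume sits at x = vt; there the Gaussian factor is 1 and C_max = M/(n_e·A·√(4πDt)), where n_e·A is the pore area the mass is dissolved in.
√(4πDt) = √(4π × 0.016 × 22) = 2.103 m, so C_max = 29/(0.28 × 61 × 2.103) = 0.807 kg/m³.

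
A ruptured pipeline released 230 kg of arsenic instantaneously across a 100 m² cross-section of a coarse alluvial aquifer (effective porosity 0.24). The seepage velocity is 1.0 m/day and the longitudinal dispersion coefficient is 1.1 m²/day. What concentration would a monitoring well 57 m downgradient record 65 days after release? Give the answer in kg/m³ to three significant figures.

0.256 kg/m³

For an instantaneous plane source, C(x,t) = M/(n_e·A·√(4πDt)) · exp(−(x−vt)²/(4Dt)), with n_e·A the pore (flow) area.
Plume center vt = 1.0 × 65 = 65 m, so the well at 57 m is 8 m upgradient of the peak.
√(4πDt) = 29.97 m, giving peak height M/(n_e·A·√(4πDt)) = 230/(0.24 × 100 × 29.97) = 0.3198 kg/m³.
(x−vt)²/(4Dt) = (-8)²/(4 × 1.1 × 65) = 0.2238; exp(−0.2238) = 0.7995.
C = 0.3198 × 0.7995 = 0.256 kg/m³.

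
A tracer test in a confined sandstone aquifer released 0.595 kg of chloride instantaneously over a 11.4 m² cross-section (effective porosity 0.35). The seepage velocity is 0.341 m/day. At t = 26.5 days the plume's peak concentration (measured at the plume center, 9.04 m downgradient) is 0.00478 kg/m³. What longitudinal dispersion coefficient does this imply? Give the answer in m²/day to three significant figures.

2.92 m²/day

At the plume center C_max = M/(n_e·A·√(4πDt)), so D = M²/(4πt·(n_e·A·C_max)²).
n_e·A·C_max = 0.35 × 11.4 × 0.00478 = 0.01907 kg/m.
D = 0.595²/(4π × 26.5 × 0.01907²) = 2.92 m²/day.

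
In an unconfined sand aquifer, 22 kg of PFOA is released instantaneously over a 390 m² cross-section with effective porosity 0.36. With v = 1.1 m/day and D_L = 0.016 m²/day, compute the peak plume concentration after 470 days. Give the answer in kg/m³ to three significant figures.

0.0161 kg/m³

The peak of an instantaneous 1D plume sits at x = vt; there the Gaussian factor is 1 and C_max = M/(n_e·A·√(4πDt)), where n_e·A is the pore area the mass is dissolved in.
√(4πDt) = √(4π × 0.016 × 470) = 9.721 m, so C_max = 22/(0.36 × 390 × 9.721) = 0.0161 kg/m³.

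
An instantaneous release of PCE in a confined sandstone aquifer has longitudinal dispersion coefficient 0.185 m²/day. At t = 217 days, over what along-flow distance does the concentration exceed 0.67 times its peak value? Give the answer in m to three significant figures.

16.0 m

The plume is Gaussian with σ = √(2Dt) = √(2 × 0.185 × 217) = 8.960 m.
C/C_peak = exp(−Δx²/(2σ²)) = 0.67 ⇒ Δx = σ·√(−2 ln 0.67) = 8.960 × 0.8950 = 8.019 m.
Width = 2Δx = 16.0 m.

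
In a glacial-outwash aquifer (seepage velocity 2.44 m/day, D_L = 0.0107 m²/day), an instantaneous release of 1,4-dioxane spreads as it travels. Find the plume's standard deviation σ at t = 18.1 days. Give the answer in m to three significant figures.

Dispersive spreading gives a Gaussian with σ² = 2Dt; advection only shifts the center.
σ = √(2 × 0.0107 × 18.1) = 0.622 m.

0.622 m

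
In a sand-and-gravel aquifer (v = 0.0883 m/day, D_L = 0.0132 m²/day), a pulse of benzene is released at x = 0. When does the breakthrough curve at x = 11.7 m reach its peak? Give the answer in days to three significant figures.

For the 1D instantaneous-source solution, setting ∂C/∂t = 0 at fixed x gives v²t² + 2Dt − x² = 0, so t = (√(D² + v²x²) − D)/v².
√(D² + v²x²) = √(0.0132² + 0.0883² × 11.7²) = 1.033; v² = 0.00779689.
t = (1.033 − 0.0132)/0.00779689 = 131 days (vs. the pure-advection estimate x/v = 133 d).

131 days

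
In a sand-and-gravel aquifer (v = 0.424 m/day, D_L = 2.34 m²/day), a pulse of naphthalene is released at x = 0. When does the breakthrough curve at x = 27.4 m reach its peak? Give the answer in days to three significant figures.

For the 1D instantaneous-source solution, setting ∂C/∂t = 0 at fixed x gives v²t² + 2Dt − x² = 0, so t = (√(D² + v²x²) − D)/v².
√(D² + v²x²) = √(2.34² + 0.424² × 27.4²) = 11.85; v² = 0.179776.
t = (11.85 − 2.34)/0.179776 = 52.9 days (vs. the pure-advection estimate x/v = 64.6 d).

52.9 days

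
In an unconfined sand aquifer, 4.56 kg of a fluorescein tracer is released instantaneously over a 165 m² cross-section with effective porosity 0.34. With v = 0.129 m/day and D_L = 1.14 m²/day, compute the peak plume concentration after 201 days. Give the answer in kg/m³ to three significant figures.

0.00151 kg/m³

The peak of an instantaneous 1D plume sits at x = vt; there the Gaussian factor is 1 and C_max = M/(n_e·A·√(4πDt)), where n_e·A is the pore area the mass is dissolved in.
√(4πDt) = √(4π × 1.14 × 201) = 53.66 m, so C_max = 4.56/(0.34 × 165 × 53.66) = 0.00151 kg/m³.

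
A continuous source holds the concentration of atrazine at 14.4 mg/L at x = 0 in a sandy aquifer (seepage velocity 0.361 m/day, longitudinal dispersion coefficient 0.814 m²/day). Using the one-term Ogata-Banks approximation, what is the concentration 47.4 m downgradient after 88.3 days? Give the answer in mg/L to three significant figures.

1.41 mg/L

For a continuous step input, C/C₀ ≈ ½·erfc((x−vt)/(2√(Dt))).
vt = 0.361 × 88.3 = 31.8763 m and 2√(Dt) = 2√(0.814 × 88.3) = 16.96 m.
Argument (x−vt)/(2√(Dt)) = (47.4 − 31.8763)/16.96 = 0.9153; ½·erfc(0.9153) = 0.09776.
C = 14.4 × 0.09776 = 1.41 mg/L.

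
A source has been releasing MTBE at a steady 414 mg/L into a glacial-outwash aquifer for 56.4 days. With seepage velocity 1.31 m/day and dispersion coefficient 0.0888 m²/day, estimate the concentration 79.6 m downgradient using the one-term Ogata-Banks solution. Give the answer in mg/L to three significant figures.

14.7 mg/L

For a continuous step input, C/C₀ ≈ ½·erfc((x−vt)/(2√(Dt))).
vt = 1.31 × 56.4 = 73.884 m and 2√(Dt) = 2√(0.0888 × 56.4) = 4.476 m.
Argument (x−vt)/(2√(Dt)) = (79.6 − 73.884)/4.476 = 1.277; ½·erfc(1.277) = 0.03546.
C = 414 × 0.03546 = 14.7 mg/L.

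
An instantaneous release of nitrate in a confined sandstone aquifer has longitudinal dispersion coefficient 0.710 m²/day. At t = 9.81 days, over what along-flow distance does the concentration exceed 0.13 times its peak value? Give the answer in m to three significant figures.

15.1 m

The plume is Gaussian with σ = √(2Dt) = √(2 × 0.710 × 9.81) = 3.732 m.
C/C_peak = exp(−Δx²/(2σ²)) = 0.13 ⇒ Δx = σ·√(−2 ln 0.13) = 3.732 × 2.020 = 7.539 m.
Width = 2Δx = 15.1 m.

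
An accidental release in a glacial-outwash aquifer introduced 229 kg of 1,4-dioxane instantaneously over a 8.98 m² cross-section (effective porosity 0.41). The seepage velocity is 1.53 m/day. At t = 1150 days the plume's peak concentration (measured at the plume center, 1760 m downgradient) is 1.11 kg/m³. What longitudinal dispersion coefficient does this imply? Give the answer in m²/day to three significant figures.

0.217 m²/day

At the plume center C_max = M/(n_e·A·√(4πDt)), so D = M²/(4πt·(n_e·A·C_max)²).
n_e·A·C_max = 0.41 × 8.98 × 1.11 = 4.087 kg/m.
D = 229²/(4π × 1150 × 4.087²) = 0.217 m²/day.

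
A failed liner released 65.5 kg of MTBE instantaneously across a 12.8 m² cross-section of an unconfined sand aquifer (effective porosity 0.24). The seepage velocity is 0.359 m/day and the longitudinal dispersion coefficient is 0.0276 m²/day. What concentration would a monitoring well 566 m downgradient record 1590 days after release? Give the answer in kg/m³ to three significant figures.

For an instantaneous plane source, C(x,t) = M/(n_e·A·√(4πDt)) · exp(−(x−vt)²/(4Dt)), with n_e·A the pore (flow) area.
Plume center vt = 0.359 × 1590 = 570.81 m, so the well at 566 m is 4.81 m upgradient of the peak.
√(4πDt) = 23.48 m, giving peak height M/(n_e·A·√(4πDt)) = 65.5/(0.24 × 12.8 × 23.48) = 0.9081 kg/m³.
(x−vt)²/(4Dt) = (-4.81)²/(4 × 0.0276 × 1590) = 0.1318; exp(−0.1318) = 0.8765.
C = 0.9081 × 0.8765 = 0.796 kg/m³.

0.796 kg/m³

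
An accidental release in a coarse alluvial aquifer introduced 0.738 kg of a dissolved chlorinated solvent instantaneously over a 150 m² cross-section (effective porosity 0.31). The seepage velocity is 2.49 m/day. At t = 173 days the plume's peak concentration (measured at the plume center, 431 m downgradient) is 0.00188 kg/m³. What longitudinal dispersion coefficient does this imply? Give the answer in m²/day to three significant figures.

At the plume center C_max = M/(n_e·A·√(4πDt)), so D = M²/(4πt·(n_e·A·C_max)²).
n_e·A·C_max = 0.31 × 150 × 0.00188 = 0.08742 kg/m.
D = 0.738²/(4π × 173 × 0.08742²) = 0.0328 m²/day.

0.0328 m²/day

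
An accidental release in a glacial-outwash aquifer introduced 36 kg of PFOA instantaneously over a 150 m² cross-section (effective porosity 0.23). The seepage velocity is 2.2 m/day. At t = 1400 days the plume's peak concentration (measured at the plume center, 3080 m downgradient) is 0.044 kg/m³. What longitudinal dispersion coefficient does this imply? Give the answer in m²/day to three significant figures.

At the plume center C_max = M/(n_e·A·√(4πDt)), so D = M²/(4πt·(n_e·A·C_max)²).
n_e·A·C_max = 0.23 × 150 × 0.044 = 1.518 kg/m.
D = 36²/(4π × 1400 × 1.518²) = 0.0320 m²/day.

0.0320 m²/day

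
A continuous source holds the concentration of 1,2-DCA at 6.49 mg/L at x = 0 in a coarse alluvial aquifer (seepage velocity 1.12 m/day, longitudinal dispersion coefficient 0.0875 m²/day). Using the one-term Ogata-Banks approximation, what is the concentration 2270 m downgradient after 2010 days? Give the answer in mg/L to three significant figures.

For a continuous step input, C/C₀ ≈ ½·erfc((x−vt)/(2√(Dt))).
vt = 1.12 × 2010 = 2251.2 m and 2√(Dt) = 2√(0.0875 × 2010) = 26.52 m.
Argument (x−vt)/(2√(Dt)) = (2270 − 2251.2)/26.52 = 0.7089; ½·erfc(0.7089) = 0.1580.
C = 6.49 × 0.1580 = 1.03 mg/L.

1.03 mg/L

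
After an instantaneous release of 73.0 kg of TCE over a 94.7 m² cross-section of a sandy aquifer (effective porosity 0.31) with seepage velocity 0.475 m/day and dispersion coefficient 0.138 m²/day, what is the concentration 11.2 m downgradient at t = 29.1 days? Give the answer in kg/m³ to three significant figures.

For an instantaneous plane source, C(x,t) = M/(n_e·A·√(4πDt)) · exp(−(x−vt)²/(4Dt)), with n_e·A the pore (flow) area.
Plume center vt = 0.475 × 29.1 = 13.8225 m, so the well at 11.2 m is 2.6225 m upgradient of the peak.
√(4πDt) = 7.104 m, giving peak height M/(n_e·A·√(4πDt)) = 73.0/(0.31 × 94.7 × 7.104) = 0.3500 kg/m³.
(x−vt)²/(4Dt) = (-2.6225)²/(4 × 0.138 × 29.1) = 0.4282; exp(−0.4282) = 0.6517.
C = 0.3500 × 0.6517 = 0.228 kg/m³.

0.228 kg/m³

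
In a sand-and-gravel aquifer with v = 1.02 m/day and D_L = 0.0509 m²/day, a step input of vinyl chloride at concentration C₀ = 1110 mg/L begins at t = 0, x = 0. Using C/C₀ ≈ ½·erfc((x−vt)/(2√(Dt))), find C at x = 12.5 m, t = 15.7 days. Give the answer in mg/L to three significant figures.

1110 mg/L

For a continuous step input, C/C₀ ≈ ½·erfc((x−vt)/(2√(Dt))).
vt = 1.02 × 15.7 = 16.014 m and 2√(Dt) = 2√(0.0509 × 15.7) = 1.788 m.
Argument (x−vt)/(2√(Dt)) = (12.5 − 16.014)/1.788 = -1.965; ½·erfc(-1.965) = 0.9973.
C = 1110 × 0.9973 = 1110 mg/L.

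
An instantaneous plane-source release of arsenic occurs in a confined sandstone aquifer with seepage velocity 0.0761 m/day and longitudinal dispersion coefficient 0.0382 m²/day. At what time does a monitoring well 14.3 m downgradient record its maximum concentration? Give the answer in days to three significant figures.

For the 1D instantaneous-source solution, setting ∂C/∂t = 0 at fixed x gives v²t² + 2Dt − x² = 0, so t = (√(D² + v²x²) − D)/v².
√(D² + v²x²) = √(0.0382² + 0.0761² × 14.3²) = 1.089; v² = 0.00579121.
t = (1.089 − 0.0382)/0.00579121 = 181 days (vs. the pure-advection estimate x/v = 188 d).

181 days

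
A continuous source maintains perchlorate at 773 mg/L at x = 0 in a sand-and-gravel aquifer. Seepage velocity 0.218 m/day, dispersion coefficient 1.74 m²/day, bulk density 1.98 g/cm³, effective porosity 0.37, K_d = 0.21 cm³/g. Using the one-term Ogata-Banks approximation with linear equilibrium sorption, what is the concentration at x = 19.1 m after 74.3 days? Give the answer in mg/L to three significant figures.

115 mg/L

Retardation factor R = 1 + ρ_b·K_d/n = 1 + 1.98 × 0.21/0.37 = 2.124.
Sorption retards both mechanisms: v_R = v/R = 0.1026 m/day, D_R = D/R = 0.8192 m²/day.
v_R·t = 0.1026 × 74.3 = 7.62318 m; 2√(D_R t) = 15.60 m; argument = (19.1 − 7.62318)/15.60 = 0.7357.
C = C₀ × ½·erfc(0.7357) = 773 × 0.1491 = 115 mg/L.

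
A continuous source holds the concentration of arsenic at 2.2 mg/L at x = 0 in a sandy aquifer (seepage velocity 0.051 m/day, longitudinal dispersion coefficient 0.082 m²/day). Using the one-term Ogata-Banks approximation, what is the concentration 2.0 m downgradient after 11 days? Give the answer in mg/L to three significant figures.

0.312 mg/L

For a continuous step input, C/C₀ ≈ ½·erfc((x−vt)/(2√(Dt))).
vt = 0.051 × 11 = 0.561 m and 2√(Dt) = 2√(0.082 × 11) = 1.899 m.
Argument (x−vt)/(2√(Dt)) = (2.0 − 0.561)/1.899 = 0.7578; ½·erfc(0.7578) = 0.1419.
C = 2.2 × 0.1419 = 0.312 mg/L.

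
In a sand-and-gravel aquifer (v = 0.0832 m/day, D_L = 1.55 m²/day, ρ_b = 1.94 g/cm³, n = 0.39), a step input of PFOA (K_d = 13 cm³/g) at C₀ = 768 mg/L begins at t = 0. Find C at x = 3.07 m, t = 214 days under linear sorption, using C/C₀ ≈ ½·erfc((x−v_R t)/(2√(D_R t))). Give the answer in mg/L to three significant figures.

145 mg/L

Retardation factor R = 1 + ρ_b·K_d/n = 1 + 1.94 × 13/0.39 = 65.67.
Sorption retards both mechanisms: v_R = v/R = 0.001267 m/day, D_R = D/R = 0.02360 m²/day.
v_R·t = 0.001267 × 214 = 0.271138 m; 2√(D_R t) = 4.495 m; argument = (3.07 − 0.271138)/4.495 = 0.6227.
C = C₀ × ½·erfc(0.6227) = 768 × 0.1893 = 145 mg/L.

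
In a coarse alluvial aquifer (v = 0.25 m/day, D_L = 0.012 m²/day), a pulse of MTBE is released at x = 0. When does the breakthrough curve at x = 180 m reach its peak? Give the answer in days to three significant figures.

720 days

For the 1D instantaneous-source solution, setting ∂C/∂t = 0 at fixed x gives v²t² + 2Dt − x² = 0, so t = (√(D² + v²x²) − D)/v².
√(D² + v²x²) = √(0.012² + 0.25² × 180²) = 45.00; v² = 0.0625.
t = (45.00 − 0.012)/0.0625 = 720 days (vs. the pure-advection estimate x/v = 720 d).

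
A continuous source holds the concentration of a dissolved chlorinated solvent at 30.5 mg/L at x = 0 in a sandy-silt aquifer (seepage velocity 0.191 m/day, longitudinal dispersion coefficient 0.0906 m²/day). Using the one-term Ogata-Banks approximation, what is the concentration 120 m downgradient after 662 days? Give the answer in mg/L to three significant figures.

22.0 mg/L

For a continuous step input, C/C₀ ≈ ½·erfc((x−vt)/(2√(Dt))).
vt = 0.191 × 662 = 126.442 m and 2√(Dt) = 2√(0.0906 × 662) = 15.49 m.
Argument (x−vt)/(2√(Dt)) = (120 − 126.442)/15.49 = -0.4159; ½·erfc(-0.4159) = 0.7218.
C = 30.5 × 0.7218 = 22.0 mg/L.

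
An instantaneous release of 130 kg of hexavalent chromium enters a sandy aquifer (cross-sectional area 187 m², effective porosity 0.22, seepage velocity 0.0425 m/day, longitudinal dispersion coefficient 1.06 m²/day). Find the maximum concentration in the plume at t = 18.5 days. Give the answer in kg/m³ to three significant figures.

The peak of an instantaneous 1D plume sits at x = vt; there the Gaussian factor is 1 and C_max = M/(n_e·A·√(4πDt)), where n_e·A is the pore area the mass is dissolved in.
√(4πDt) = √(4π × 1.06 × 18.5) = 15.70 m, so C_max = 130/(0.22 × 187 × 15.70) = 0.201 kg/m³.

0.201 kg/m³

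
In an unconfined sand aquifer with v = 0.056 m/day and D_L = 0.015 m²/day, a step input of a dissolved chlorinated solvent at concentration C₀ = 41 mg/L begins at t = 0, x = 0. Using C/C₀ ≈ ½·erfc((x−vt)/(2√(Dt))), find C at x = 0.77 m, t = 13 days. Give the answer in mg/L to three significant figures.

For a continuous step input, C/C₀ ≈ ½·erfc((x−vt)/(2√(Dt))).
vt = 0.056 × 13 = 0.728 m and 2√(Dt) = 2√(0.015 × 13) = 0.8832 m.
Argument (x−vt)/(2√(Dt)) = (0.77 − 0.728)/0.8832 = 0.04755; ½·erfc(0.04755) = 0.4732.
C = 41 × 0.4732 = 19.4 mg/L.

19.4 mg/L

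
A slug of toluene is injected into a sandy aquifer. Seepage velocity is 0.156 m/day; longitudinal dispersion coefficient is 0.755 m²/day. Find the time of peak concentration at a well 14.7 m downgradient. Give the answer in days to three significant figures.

For the 1D instantaneous-source solution, setting ∂C/∂t = 0 at fixed x gives v²t² + 2Dt − x² = 0, so t = (√(D² + v²x²) − D)/v².
√(D² + v²x²) = √(0.755² + 0.156² × 14.7²) = 2.414; v² = 0.024336.
t = (2.414 − 0.755)/0.024336 = 68.2 days (vs. the pure-advection estimate x/v = 94.2 d).

68.2 days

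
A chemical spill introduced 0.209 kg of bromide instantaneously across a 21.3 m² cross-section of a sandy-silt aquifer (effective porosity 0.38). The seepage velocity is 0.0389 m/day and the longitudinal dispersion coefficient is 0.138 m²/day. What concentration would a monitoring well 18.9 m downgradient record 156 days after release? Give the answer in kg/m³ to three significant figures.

0.000232 kg/m³

For an instantaneous plane source, C(x,t) = M/(n_e·A·√(4πDt)) · exp(−(x−vt)²/(4Dt)), with n_e·A the pore (flow) area.
Plume center vt = 0.0389 × 156 = 6.0684 m, so the well at 18.9 m is 12.8316 m downgradient of the peak.
√(4πDt) = 16.45 m, giving peak height M/(n_e·A·√(4πDt)) = 0.209/(0.38 × 21.3 × 16.45) = 0.001570 kg/m³.
(x−vt)²/(4Dt) = (12.8316)²/(4 × 0.138 × 156) = 1.912; exp(−1.912) = 0.1478.
C = 0.001570 × 0.1478 = 0.000232 kg/m³.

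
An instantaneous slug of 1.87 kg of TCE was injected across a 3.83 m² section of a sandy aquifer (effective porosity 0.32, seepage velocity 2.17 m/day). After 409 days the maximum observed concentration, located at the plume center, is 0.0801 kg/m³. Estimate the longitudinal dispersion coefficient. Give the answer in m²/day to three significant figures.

At the plume center C_max = M/(n_e·A·√(4πDt)), so D = M²/(4πt·(n_e·A·C_max)²).
n_e·A·C_max = 0.32 × 3.83 × 0.0801 = 0.09817 kg/m.
D = 1.87²/(4π × 409 × 0.09817²) = 0.0706 m²/day.

0.0706 m²/day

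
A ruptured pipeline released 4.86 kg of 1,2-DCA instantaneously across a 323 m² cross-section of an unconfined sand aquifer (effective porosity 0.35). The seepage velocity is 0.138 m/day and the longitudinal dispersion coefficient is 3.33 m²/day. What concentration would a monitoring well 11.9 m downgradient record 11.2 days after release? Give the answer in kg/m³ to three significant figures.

For an instantaneous plane source, C(x,t) = M/(n_e·A·√(4πDt)) · exp(−(x−vt)²/(4Dt)), with n_e·A the pore (flow) area.
Plume center vt = 0.138 × 11.2 = 1.5456 m, so the well at 11.9 m is 10.3544 m downgradient of the peak.
√(4πDt) = 21.65 m, giving peak height M/(n_e·A·√(4πDt)) = 4.86/(0.35 × 323 × 21.65) = 0.001986 kg/m³.
(x−vt)²/(4Dt) = (10.3544)²/(4 × 3.33 × 11.2) = 0.7187; exp(−0.7187) = 0.4874.
C = 0.001986 × 0.4874 = 0.000968 kg/m³.

0.000968 kg/m³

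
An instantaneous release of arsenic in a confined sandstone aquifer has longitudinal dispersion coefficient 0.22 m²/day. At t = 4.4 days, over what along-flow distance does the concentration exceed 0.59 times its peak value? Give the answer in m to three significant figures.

2.86 m

The plume is Gaussian with σ = √(2Dt) = √(2 × 0.22 × 4.4) = 1.391 m.
C/C_peak = exp(−Δx²/(2σ²)) = 0.59 ⇒ Δx = σ·√(−2 ln 0.59) = 1.391 × 1.027 = 1.429 m.
Width = 2Δx = 2.86 m.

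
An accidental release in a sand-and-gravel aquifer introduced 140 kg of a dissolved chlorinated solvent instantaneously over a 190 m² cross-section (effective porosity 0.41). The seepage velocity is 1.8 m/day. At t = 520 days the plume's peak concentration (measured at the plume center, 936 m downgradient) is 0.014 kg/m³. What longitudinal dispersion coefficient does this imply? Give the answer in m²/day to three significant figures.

At the plume center C_max = M/(n_e·A·√(4πDt)), so D = M²/(4πt·(n_e·A·C_max)²).
n_e·A·C_max = 0.41 × 190 × 0.014 = 1.091 kg/m.
D = 140²/(4π × 520 × 1.091²) = 2.52 m²/day.

2.52 m²/day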